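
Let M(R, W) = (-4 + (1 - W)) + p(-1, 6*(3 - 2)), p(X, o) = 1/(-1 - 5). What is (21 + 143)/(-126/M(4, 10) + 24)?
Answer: 3239/663 ≈ 4.8854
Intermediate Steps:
p(X, o) = -⅙ (p(X, o) = 1/(-6) = -⅙)
M(R, W) = -19/6 - W (M(R, W) = (-4 + (1 - W)) - ⅙ = (-3 - W) - ⅙ = -19/6 - W)
(21 + 143)/(-126/M(4, 10) + 24) = (21 + 143)/(-126/(-19/6 - 1*10) + 24) = 164/(-126/(-19/6 - 10) + 24) = 164/(-126/(-79/6) + 24) = 164/(-126*(-6/79) + 24) = 164/(756/79 + 24) = 164/(2652/79) = 164*(79/2652) = 3239/663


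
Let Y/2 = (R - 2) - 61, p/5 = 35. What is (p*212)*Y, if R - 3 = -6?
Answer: -4897200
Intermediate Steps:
R = -3 (R = 3 - 6 = -3)
p = 175 (p = 5*35 = 175)
Y = -132 (Y = 2*((-3 - 2) - 61) = 2*(-5 - 61) = 2*(-66) = -132)
(p*212)*Y = (175*212)*(-132) = 37100*(-132) = -4897200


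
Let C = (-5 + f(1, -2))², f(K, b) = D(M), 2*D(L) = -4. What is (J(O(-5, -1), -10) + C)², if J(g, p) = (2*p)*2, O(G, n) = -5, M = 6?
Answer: 81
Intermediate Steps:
D(L) = -2 (D(L) = (½)*(-4) = -2)
f(K, b) = -2
J(g, p) = 4*p
C = 49 (C = (-5 - 2)² = (-7)² = 49)
(J(O(-5, -1), -10) + C)² = (4*(-10) + 49)² = (-40 + 49)² = 9² = 81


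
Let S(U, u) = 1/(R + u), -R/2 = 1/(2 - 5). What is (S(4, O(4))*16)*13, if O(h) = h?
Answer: 312/7 ≈ 44.571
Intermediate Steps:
R = ⅔ (R = -2/(2 - 5) = -2/(-3) = -2*(-⅓) = ⅔ ≈ 0.66667)
S(U, u) = 1/(⅔ + u)
(S(4, O(4))*16)*13 = ((3/(2 + 3*4))*16)*13 = ((3/(2 + 12))*16)*13 = ((3/14)*16)*13 = (24/7)*13 = 312/7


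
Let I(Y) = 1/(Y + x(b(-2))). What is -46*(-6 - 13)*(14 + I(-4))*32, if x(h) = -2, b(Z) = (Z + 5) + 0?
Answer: 1160672/3 ≈ 3.8689e+5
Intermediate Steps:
b(Z) = 5 + Z (b(Z) = (5 + Z) + 0 = 5 + Z)
I(Y) = 1/(-2 + Y) (I(Y) = 1/(Y - 2) = 1/(-2 + Y))
-46*(-6 - 13)*(14 + I(-4))*32 = -46*(-6 - 13)*(14 + 1/(-2 - 4))*32 = -(-874)*(14 + 1/(-6))*32 = -(-874)*(14 - ⅙)*32 = -(-874)*83/6*32 = -46*(-1577/6)*32 = (36271/3)*32 = 1160672/3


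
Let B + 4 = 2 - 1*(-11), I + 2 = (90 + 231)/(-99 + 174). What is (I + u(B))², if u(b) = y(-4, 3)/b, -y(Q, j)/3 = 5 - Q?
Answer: 324/625 ≈ 0.51840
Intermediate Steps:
y(Q, j) = -15 + 3*Q (y(Q, j) = -3*(5 - Q) = -15 + 3*Q)
I = 57/25 (I = -2 + (90 + 231)/(-99 + 174) = -2 + 321/75 = -2 + 321*(1/75) = -2 + 107/25 = 57/25 ≈ 2.2800)
B = 9 (B = -4 + (2 - 1*(-11)) = -4 + (2 + 11) = -4 + 13 = 9)
u(b) = -27/b (u(b) = (-15 + 3*(-4))/b = (-15 - 12)/b = -27/b)
(I + u(B))² = (57/25 - 27/9)² = (57/25 - 27*⅑)² = (57/25 - 3)² = (-18/25)² = 324/625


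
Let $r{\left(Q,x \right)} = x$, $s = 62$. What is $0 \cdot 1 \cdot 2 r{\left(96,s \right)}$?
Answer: $0$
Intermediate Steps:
$0 \cdot 1 \cdot 2 r{\left(96,s \right)} = 0 \cdot 1 \cdot 2 \cdot 62 = 0 \cdot 2 \cdot 62 = 0 \cdot 62 = 0$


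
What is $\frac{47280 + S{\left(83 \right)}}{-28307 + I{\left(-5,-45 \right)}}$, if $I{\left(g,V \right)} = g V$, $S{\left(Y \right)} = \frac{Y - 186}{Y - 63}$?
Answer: $- \frac{49763}{29560} \approx -1.6835$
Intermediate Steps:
$S{\left(Y \right)} = \frac{-186 + Y}{-63 + Y}$
$I{\left(g,V \right)} = V g$
$\frac{47280 + S{\left(83 \right)}}{-28307 + I{\left(-5,-45 \right)}} = \frac{47280 + \frac{-186 + 83}{-63 + 83}}{-28307 - -225} = \frac{47280 + \frac{1}{20} \left(-103\right)}{-28307 + 225} = \frac{47280 + \frac{1}{20} \left(-103\right)}{-28082} = \left(47280 - \frac{103}{20}\right) \left(- \frac{1}{28082}\right) = \frac{945497}{20} \left(- \frac{1}{28082}\right) = - \frac{49763}{29560}$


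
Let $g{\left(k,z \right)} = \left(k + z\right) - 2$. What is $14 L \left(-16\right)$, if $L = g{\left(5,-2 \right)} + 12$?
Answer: $-2912$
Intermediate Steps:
$g{\left(k,z \right)} = -2 + k + z$
$L = 13$ ($L = \left(-2 + 5 - 2\right) + 12 = 1 + 12 = 13$)
$14 L \left(-16\right) = 14 \cdot 13 \left(-16\right) = 182 \left(-16\right) = -2912$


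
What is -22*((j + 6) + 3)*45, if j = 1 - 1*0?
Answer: -9900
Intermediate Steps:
j = 1 (j = 1 + 0 = 1)
-22*((j + 6) + 3)*45 = -22*((1 + 6) + 3)*45 = -22*(7 + 3)*45 = -22*10*45 = -220*45 = -9900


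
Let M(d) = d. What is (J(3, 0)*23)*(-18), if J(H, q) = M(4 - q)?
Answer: -1656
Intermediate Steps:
J(H, q) = 4 - q
(J(3, 0)*23)*(-18) = ((4 - 1*0)*23)*(-18) = ((4 + 0)*23)*(-18) = (4*23)*(-18) = 92*(-18) = -1656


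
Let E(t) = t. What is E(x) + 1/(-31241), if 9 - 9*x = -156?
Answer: 1718252/93723 ≈ 18.333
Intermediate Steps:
x = 55/3 (x = 1 - ⅑*(-156) = 1 + 52/3 = 55/3 ≈ 18.333)
E(x) + 1/(-31241) = 55/3 + 1/(-31241) = 55/3 - 1/31241 = 1718252/93723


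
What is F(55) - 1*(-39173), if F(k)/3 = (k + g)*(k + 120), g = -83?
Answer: 24473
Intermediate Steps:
F(k) = 3*(-83 + k)*(120 + k) (F(k) = 3*((k - 83)*(k + 120)) = 3*((-83 + k)*(120 + k)) = 3*(-83 + k)*(120 + k))
F(55) - 1*(-39173) = (-29880 + 3*55² + 111*55) - 1*(-39173) = (-29880 + 3*3025 + 6105) + 39173 = (-29880 + 9075 + 6105) + 39173 = -14700 + 39173 = 24473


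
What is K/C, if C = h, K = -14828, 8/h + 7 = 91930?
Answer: -340758561/2 ≈ -1.7038e+8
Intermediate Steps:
h = 8/91923 (h = 8/(-7 + 91930) = 8/91923 ≈ 8.7029e-5)
C = 8/91923 ≈ 8.7029e-5
K/C = -14828/8/91923 = -14828*91923/8 = -340758561/2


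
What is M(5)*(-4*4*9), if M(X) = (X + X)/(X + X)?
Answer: -144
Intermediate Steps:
M(X) = 1 (M(X) = (2*X)/((2*X)) = (2*X)*(1/(2*X)) = 1)
M(5)*(-4*4*9) = 1*(-4*4*9) = 1*(-16*9) = 1*(-144) = -144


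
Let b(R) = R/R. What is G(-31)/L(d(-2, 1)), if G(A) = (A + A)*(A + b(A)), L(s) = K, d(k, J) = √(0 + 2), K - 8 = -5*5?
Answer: -1860/17 ≈ -109.41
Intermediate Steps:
b(R) = 1
K = -17 (K = 8 - 5*5 = 8 - 25 = -17)
d(k, J) = √2
L(s) = -17
G(A) = 2*A*(1 + A) (G(A) = (A + A)*(A + 1) = (2*A)*(1 + A) = 2*A*(1 + A))
G(-31)/L(d(-2, 1)) = (2*(-31)*(1 - 31))/(-17) = (2*(-31)*(-30))*(-1/17) = 1860*(-1/17) = -1860/17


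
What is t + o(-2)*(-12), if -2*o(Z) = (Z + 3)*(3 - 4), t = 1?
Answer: -5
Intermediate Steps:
o(Z) = 3/2 + Z/2 (o(Z) = -(Z + 3)*(3 - 4)/2 = -(3 + Z)*(-1)/2 = -(-3 - Z)/2 = 3/2 + Z/2)
t + o(-2)*(-12) = 1 + (3/2 + (½)*(-2))*(-12) = 1 + (3/2 - 1)*(-12) = 1 + (½)*(-12) = 1 - 6 = -5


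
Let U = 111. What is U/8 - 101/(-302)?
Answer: 17165/1208 ≈ 14.209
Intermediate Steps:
U/8 - 101/(-302) = 111/8 - 101/(-302) = 111*(⅛) - 101*(-1/302) = 111/8 + 101/302 = 17165/1208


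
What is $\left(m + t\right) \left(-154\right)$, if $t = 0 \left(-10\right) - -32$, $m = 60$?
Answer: $-14168$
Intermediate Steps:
$t = 32$ ($t = 0 + 32 = 32$)
$\left(m + t\right) \left(-154\right) = \left(60 + 32\right) \left(-154\right) = 92 \left(-154\right) = -14168$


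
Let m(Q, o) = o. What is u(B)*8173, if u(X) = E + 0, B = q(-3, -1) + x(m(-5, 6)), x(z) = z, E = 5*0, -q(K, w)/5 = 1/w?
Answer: 0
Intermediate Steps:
q(K, w) = -5/w
E = 0
B = 11 (B = -5/(-1) + 6 = -5*(-1) + 6 = 5 + 6 = 11)
u(X) = 0 (u(X) = 0 + 0 = 0)
u(B)*8173 = 0*8173 = 0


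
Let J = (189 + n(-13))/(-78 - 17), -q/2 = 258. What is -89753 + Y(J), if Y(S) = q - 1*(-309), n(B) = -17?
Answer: -89960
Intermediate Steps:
q = -516 (q = -2*258 = -516)
J = -172/95 (J = (189 - 17)/(-78 - 17) = 172/(-95) = 172*(-1/95) = -172/95 ≈ -1.8105)
Y(S) = -207 (Y(S) = -516 - 1*(-309) = -516 + 309 = -207)
-89753 + Y(J) = -89753 - 207 = -89960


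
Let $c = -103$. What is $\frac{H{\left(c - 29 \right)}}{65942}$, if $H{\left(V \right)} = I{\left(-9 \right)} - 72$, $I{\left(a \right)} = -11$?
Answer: $- \frac{83}{65942} \approx -0.0012587$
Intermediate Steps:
$H{\left(V \right)} = -83$ ($H{\left(V \right)} = -11 - 72 = -83$)
$\frac{H{\left(c - 29 \right)}}{65942} = - \frac{83}{65942}$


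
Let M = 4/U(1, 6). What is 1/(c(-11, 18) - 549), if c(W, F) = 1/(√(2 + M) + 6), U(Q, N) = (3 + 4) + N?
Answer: -240384/131928007 + √390/131928007 ≈ -0.0018219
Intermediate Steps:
U(Q, N) = 7 + N
M = 4/13 (M = 4/(7 + 6) = 4/13 ≈ 0.30769)
c(W, F) = 1/(6 + √390/13) (c(W, F) = 1/(√(2 + 4/13) + 6) = 1/(√(30/13) + 6) = 1/(√390/13 + 6) = 1/(6 + √390/13))
1/(c(-11, 18) - 549) = 1/((13/73 - √390/438) - 549) = 1/(-40064/73 - √390/438)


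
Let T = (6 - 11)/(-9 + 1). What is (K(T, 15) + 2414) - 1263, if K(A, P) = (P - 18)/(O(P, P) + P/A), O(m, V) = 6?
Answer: 11509/10 ≈ 1150.9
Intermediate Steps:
T = 5/8 (T = -5/(-8) = -5*(-⅛) = 5/8 ≈ 0.62500)
K(A, P) = (-18 + P)/(6 + P/A) (K(A, P) = (P - 18)/(6 + P/A) = (-18 + P)/(6 + P/A))
(K(T, 15) + 2414) - 1263 = (5*(-18 + 15)/(8*(15 + 6*(5/8))) + 2414) - 1263 = ((5/8)*(-3)/(15 + 15/4) + 2414) - 1263 = ((5/8)*(-3)/(75/4) + 2414) - 1263 = ((5/8)*(4/75)*(-3) + 2414) - 1263 = (-⅒ + 2414) - 1263 = 24139/10 - 1263 = 11509/10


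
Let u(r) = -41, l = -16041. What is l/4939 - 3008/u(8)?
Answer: 14198831/202499 ≈ 70.118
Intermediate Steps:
l/4939 - 3008/u(8) = -16041/4939 - 3008/(-41) = -16041*1/4939 - 3008*(-1/41) = -16041/4939 + 3008/41 = 14198831/202499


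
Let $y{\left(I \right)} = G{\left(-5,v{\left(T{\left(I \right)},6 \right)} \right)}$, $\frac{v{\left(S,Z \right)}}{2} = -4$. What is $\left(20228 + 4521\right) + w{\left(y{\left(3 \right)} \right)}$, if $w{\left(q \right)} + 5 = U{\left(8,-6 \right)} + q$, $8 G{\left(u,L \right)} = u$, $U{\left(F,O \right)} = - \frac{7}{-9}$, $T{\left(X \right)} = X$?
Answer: $\frac{1781579}{72} \approx 24744.0$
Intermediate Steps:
$v{\left(S,Z \right)} = -8$ ($v{\left(S,Z \right)} = 2 \left(-4\right) = -8$)
$U{\left(F,O \right)} = \frac{7}{9}$ ($U{\left(F,O \right)} = \left(-7\right) \left(- \frac{1}{9}\right) = \frac{7}{9}$)
$G{\left(u,L \right)} = \frac{u}{8}$
$y{\left(I \right)} = - \frac{5}{8}$ ($y{\left(I \right)} = \frac{1}{8} \left(-5\right) = - \frac{5}{8}$)
$w{\left(q \right)} = - \frac{38}{9} + q$ ($w{\left(q \right)} = -5 + \left(\frac{7}{9} + q\right) = - \frac{38}{9} + q$)
$\left(20228 + 4521\right) + w{\left(y{\left(3 \right)} \right)} = \left(20228 + 4521\right) - \frac{349}{72} = 24749 - \frac{349}{72} = \frac{1781579}{72}$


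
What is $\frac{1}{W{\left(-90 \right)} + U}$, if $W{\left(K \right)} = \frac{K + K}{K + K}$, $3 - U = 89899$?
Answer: $- \frac{1}{89895} \approx -1.1124 \cdot 10^{-5}$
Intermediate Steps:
$U = -89896$ ($U = 3 - 89899 = -89896$)
$W{\left(K \right)} = 1$ ($W{\left(K \right)} = \frac{2 K}{2 K} = 2 K \frac{1}{2 K} = 1$)
$\frac{1}{W{\left(-90 \right)} + U} = \frac{1}{1 - 89896} = \frac{1}{-89895} = - \frac{1}{89895}$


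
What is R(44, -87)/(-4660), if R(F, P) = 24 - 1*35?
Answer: 11/4660 ≈ 0.0023605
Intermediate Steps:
R(F, P) = -11 (R(F, P) = 24 - 35 = -11)
R(44, -87)/(-4660) = -11/(-4660) = -11*(-1/4660) = 11/4660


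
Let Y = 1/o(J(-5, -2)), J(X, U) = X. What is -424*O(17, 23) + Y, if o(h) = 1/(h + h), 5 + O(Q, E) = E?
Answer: -7642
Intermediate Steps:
O(Q, E) = -5 + E
o(h) = 1/(2*h)
Y = -10 (Y = 1/((½)/(-5)) = 1/((½)*(-⅕)) = 1/(-⅒) = -10)
-424*O(17, 23) + Y = -424*(-5 + 23) - 10 = -424*18 - 10 = -7632 - 10 = -7642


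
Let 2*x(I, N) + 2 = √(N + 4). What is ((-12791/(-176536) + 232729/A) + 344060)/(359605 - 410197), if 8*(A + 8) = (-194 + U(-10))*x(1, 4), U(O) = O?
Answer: -238683005786047/35519817133824 + 232729*√2/1972592 ≈ -6.5529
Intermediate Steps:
x(I, N) = -1 + √(4 + N)/2 (x(I, N) = -1 + √(N + 4)/2 = -1 + √(4 + N)/2)
A = 35/2 - 51*√2/2 (A = -8 + ((-194 - 10)*(-1 + √(4 + 4)/2))/8 = -8 + (-204*(-1 + √8/2))/8 = -8 + (-204*(-1 + (2*√2)/2))/8 = -8 + (-204*(-1 + √2))/8 = -8 + (204 - 204*√2)/8 = -8 + (51/2 - 51*√2/2) = 35/2 - 51*√2/2 ≈ -18.562)
((-12791/(-176536) + 232729/A) + 344060)/(359605 - 410197) = ((-12791/(-176536) + 232729/(35/2 - 51*√2/2)) + 344060)/(359605 - 410197) = ((-12791*(-1/176536) + 232729/(35/2 - 51*√2/2)) + 344060)/(-50592) = ((12791/176536 + 232729/(35/2 - 51*√2/2)) + 344060)*(-1/50592) = (60738988951/176536 + 232729/(35/2 - 51*√2/2))*(-1/50592) = -3572881703/525371136 - 232729/(50592*(35/2 - 51*√2/2))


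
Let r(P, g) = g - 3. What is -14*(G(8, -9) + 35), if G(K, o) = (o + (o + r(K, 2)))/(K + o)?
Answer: -756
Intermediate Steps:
r(P, g) = -3 + g
G(K, o) = (-1 + 2*o)/(K + o) (G(K, o) = (o + (o + (-3 + 2)))/(K + o) = (o + (o - 1))/(K + o) = (o + (-1 + o))/(K + o) = (-1 + 2*o)/(K + o))
-14*(G(8, -9) + 35) = -14*((-1 + 2*(-9))/(8 - 9) + 35) = -14*((-1 - 18)/(-1) + 35) = -14*(-1*(-19) + 35) = -14*(19 + 35) = -14*54 = -756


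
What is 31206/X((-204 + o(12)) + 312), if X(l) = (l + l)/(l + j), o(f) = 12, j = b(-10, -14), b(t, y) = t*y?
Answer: 67613/2 ≈ 33807.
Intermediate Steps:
j = 140 (j = -10*(-14) = 140)
X(l) = 2*l/(140 + l) (X(l) = (l + l)/(l + 140) = (2*l)/(140 + l) = 2*l/(140 + l))
31206/X((-204 + o(12)) + 312) = 31206/((2*((-204 + 12) + 312)/(140 + ((-204 + 12) + 312)))) = 31206/((2*(-192 + 312)/(140 + (-192 + 312)))) = 31206/((2*120/(140 + 120))) = 31206/((2*120/260)) = 31206/((2*120*(1/260))) = 31206/(12/13) = 31206*(13/12) = 67613/2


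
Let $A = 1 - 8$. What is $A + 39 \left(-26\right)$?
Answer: $-1021$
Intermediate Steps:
$A = -7$ ($A = 1 - 8 = -7$)
$A + 39 \left(-26\right) = -7 + 39 \left(-26\right) = -7 - 1014 = -1021$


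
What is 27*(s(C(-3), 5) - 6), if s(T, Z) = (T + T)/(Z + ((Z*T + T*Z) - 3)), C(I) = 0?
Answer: -162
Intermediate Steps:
s(T, Z) = 2*T/(-3 + Z + 2*T*Z) (s(T, Z) = (2*T)/(Z + ((T*Z + T*Z) - 3)) = (2*T)/(Z + (2*T*Z - 3)) = (2*T)/(Z + (-3 + 2*T*Z)) = (2*T)/(-3 + Z + 2*T*Z) = 2*T/(-3 + Z + 2*T*Z))
27*(s(C(-3), 5) - 6) = 27*(2*0/(-3 + 5 + 2*0*5) - 6) = 27*(2*0/(-3 + 5 + 0) - 6) = 27*(2*0/2 - 6) = 27*(2*0*(½) - 6) = 27*(0 - 6) = 27*(-6) = -162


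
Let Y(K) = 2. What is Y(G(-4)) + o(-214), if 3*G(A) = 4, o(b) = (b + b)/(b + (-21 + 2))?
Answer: 894/233 ≈ 3.8369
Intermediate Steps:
o(b) = 2*b/(-19 + b) (o(b) = (2*b)/(b - 19) = (2*b)/(-19 + b) = 2*b/(-19 + b))
G(A) = 4/3 (G(A) = (1/3)*4 = 4/3)
Y(G(-4)) + o(-214) = 2 + 2*(-214)/(-19 - 214) = 2 + 2*(-214)/(-233) = 2 + 2*(-214)*(-1/233) = 2 + 428/233 = 894/233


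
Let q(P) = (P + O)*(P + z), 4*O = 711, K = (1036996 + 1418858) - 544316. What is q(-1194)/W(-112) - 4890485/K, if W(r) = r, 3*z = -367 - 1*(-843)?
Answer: -2011786777555/214092256 ≈ -9396.8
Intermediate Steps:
z = 476/3 (z = (-367 - 1*(-843))/3 = (-367 + 843)/3 = (⅓)*476 = 476/3 ≈ 158.67)
K = 1911538 (K = 2455854 - 544316 = 1911538)
O = 711/4 (O = (¼)*711 = 711/4 ≈ 177.75)
q(P) = (476/3 + P)*(711/4 + P) (q(P) = (P + 711/4)*(P + 476/3) = (711/4 + P)*(476/3 + P) = (476/3 + P)*(711/4 + P))
q(-1194)/W(-112) - 4890485/K = (28203 + (-1194)² + (4037/12)*(-1194))/(-112) - 4890485/1911538 = (28203 + 1425636 - 803363/2)*(-1/112) - 4890485*1/1911538 = (2104315/2)*(-1/112) - 4890485/1911538 = -2104315/224 - 4890485/1911538 = -2011786777555/214092256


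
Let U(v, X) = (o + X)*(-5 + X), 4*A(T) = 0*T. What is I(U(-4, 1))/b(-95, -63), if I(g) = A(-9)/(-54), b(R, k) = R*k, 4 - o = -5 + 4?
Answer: 0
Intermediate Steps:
o = 5 (o = 4 - (-5 + 4) = 4 - 1*(-1) = 4 + 1 = 5)
A(T) = 0 (A(T) = (0*T)/4 = (1/4)*0 = 0)
U(v, X) = (-5 + X)*(5 + X) (U(v, X) = (5 + X)*(-5 + X) = (-5 + X)*(5 + X))
I(g) = 0 (I(g) = 0/(-54) = 0*(-1/54) = 0)
I(U(-4, 1))/b(-95, -63) = 0/((-95*(-63))) = 0/5985 = 0*(1/5985) = 0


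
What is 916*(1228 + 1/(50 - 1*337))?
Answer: 322830460/287 ≈ 1.1248e+6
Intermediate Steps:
916*(1228 + 1/(50 - 1*337)) = 916*(1228 + 1/(50 - 337)) = 916*(1228 + 1/(-287)) = 916*(1228 - 1/287) = 916*(352435/287) = 322830460/287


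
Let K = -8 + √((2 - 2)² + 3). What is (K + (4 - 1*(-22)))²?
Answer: (18 + √3)² ≈ 389.35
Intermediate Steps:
K = -8 + √3 (K = -8 + √(0² + 3) = -8 + √(0 + 3) = -8 + √3 ≈ -6.2680)
(K + (4 - 1*(-22)))² = ((-8 + √3) + (4 - 1*(-22)))² = ((-8 + √3) + (4 + 22))² = ((-8 + √3) + 26)² = (18 + √3)²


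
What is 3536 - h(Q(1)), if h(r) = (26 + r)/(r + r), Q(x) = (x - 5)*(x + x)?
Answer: 28297/8 ≈ 3537.1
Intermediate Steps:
Q(x) = 2*x*(-5 + x) (Q(x) = (-5 + x)*(2*x) = 2*x*(-5 + x))
h(r) = (26 + r)/(2*r) (h(r) = (26 + r)/((2*r)) = (26 + r)*(1/(2*r)) = (26 + r)/(2*r))
3536 - h(Q(1)) = 3536 - (26 + 2*1*(-5 + 1))/(2*(2*1*(-5 + 1))) = 3536 - (26 + 2*1*(-4))/(2*(2*1*(-4))) = 3536 - (26 - 8)/(2*(-8)) = 3536 - (-1)*18/(2*8) = 3536 - 1*(-9/8) = 3536 + 9/8 = 28297/8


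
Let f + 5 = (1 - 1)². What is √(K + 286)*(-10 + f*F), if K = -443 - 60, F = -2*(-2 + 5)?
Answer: 20*I*√217 ≈ 294.62*I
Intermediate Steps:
F = -6 (F = -2*3 = -6)
f = -5 (f = -5 + (1 - 1)² = -5 + 0² = -5 + 0 = -5)
K = -503
√(K + 286)*(-10 + f*F) = √(-503 + 286)*(-10 - 5*(-6)) = √(-217)*(-10 + 30) = (I*√217)*20 = 20*I*√217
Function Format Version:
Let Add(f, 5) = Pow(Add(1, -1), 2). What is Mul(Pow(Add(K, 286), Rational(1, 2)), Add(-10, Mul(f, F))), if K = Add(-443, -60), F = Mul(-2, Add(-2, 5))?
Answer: Mul(20, I, Pow(217, Rational(1, 2))) ≈ Mul(294.62, I)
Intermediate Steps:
F = -6 (F = Mul(-2, 3) = -6)
f = -5 (f = Add(-5, Pow(Add(1, -1), 2)) = Add(-5, Pow(0, 2)) = Add(-5, 0) = -5)
K = -503
Mul(Pow(Add(K, 286), Rational(1, 2)), Add(-10, Mul(f, F))) = Mul(Pow(Add(-503, 286), Rational(1, 2)), Add(-10, Mul(-5, -6))) = Mul(Pow(-217, Rational(1, 2)), Add(-10, 30)) = Mul(Mul(I, Pow(217, Rational(1, 2))), 20) = Mul(20, I, Pow(217, Rational(1, 2)))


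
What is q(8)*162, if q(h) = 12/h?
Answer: 243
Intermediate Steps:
q(8)*162 = (12/8)*162 = (12*(⅛))*162 = (3/2)*162 = 243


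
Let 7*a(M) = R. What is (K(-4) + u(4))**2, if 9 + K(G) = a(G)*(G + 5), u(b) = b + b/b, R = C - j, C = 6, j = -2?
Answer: 400/49 ≈ 8.1633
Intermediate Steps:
R = 8 (R = 6 - 1*(-2) = 6 + 2 = 8)
u(b) = 1 + b (u(b) = b + 1 = 1 + b)
a(M) = 8/7 (a(M) = (1/7)*8 = 8/7)
K(G) = -23/7 + 8*G/7 (K(G) = -9 + 8*(G + 5)/7 = -9 + 8*(5 + G)/7 = -9 + (40/7 + 8*G/7) = -23/7 + 8*G/7)
(K(-4) + u(4))**2 = ((-23/7 + (8/7)*(-4)) + (1 + 4))**2 = ((-23/7 - 32/7) + 5)**2 = (-55/7 + 5)**2 = (-20/7)**2 = 400/49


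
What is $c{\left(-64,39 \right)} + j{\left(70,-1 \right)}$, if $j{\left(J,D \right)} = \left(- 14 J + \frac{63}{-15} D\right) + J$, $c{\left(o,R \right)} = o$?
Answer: $- \frac{4849}{5} \approx -969.8$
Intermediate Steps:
$j{\left(J,D \right)} = - 13 J - \frac{21 D}{5}$ ($j{\left(J,D \right)} = \left(- 14 J + 63 \left(- \frac{1}{15}\right) D\right) + J = \left(- 14 J - \frac{21 D}{5}\right) + J = - 13 J - \frac{21 D}{5}$)
$c{\left(-64,39 \right)} + j{\left(70,-1 \right)} = -64 - \frac{4529}{5} = - \frac{4849}{5}$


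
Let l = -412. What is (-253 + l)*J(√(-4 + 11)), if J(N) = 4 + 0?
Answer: -2660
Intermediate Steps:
J(N) = 4
(-253 + l)*J(√(-4 + 11)) = (-253 - 412)*4 = -665*4 = -2660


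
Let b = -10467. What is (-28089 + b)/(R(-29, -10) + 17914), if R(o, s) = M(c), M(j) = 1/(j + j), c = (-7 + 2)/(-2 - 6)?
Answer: -32130/14929 ≈ -2.1522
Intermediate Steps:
c = 5/8 (c = -5/(-8) = -5*(-⅛) = 5/8 ≈ 0.62500)
M(j) = 1/(2*j)
R(o, s) = ⅘ (R(o, s) = 1/(2*(5/8)) = (½)*(8/5) = ⅘)
(-28089 + b)/(R(-29, -10) + 17914) = (-28089 - 10467)/(⅘ + 17914) = -38556/89574/5 = -38556*5/89574 = -32130/14929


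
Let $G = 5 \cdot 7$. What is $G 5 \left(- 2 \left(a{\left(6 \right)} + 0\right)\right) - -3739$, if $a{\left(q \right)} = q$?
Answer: $1639$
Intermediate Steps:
$G = 35$
$G 5 \left(- 2 \left(a{\left(6 \right)} + 0\right)\right) - -3739 = 35 \cdot 5 \left(- 2 \left(6 + 0\right)\right) - -3739 = 175 \left(\left(-2\right) 6\right) + 3739 = 175 \left(-12\right) + 3739 = -2100 + 3739 = 1639$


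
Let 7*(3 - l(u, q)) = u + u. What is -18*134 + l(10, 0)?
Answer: -16883/7 ≈ -2411.9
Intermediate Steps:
l(u, q) = 3 - 2*u/7 (l(u, q) = 3 - (u + u)/7 = 3 - 2*u/7)
-18*134 + l(10, 0) = -18*134 + (3 - 2/7*10) = -2412 + (3 - 20/7) = -2412 + ⅐ = -16883/7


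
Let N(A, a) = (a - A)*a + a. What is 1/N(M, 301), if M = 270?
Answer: 1/9632 ≈ 0.00010382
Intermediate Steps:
N(A, a) = a + a*(a - A) (N(A, a) = a*(a - A) + a = a + a*(a - A))
1/N(M, 301) = 1/(301*(1 + 301 - 1*270)) = 1/(301*(1 + 301 - 270)) = 1/(301*32) = 1/9632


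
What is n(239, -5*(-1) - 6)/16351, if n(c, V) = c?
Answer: 239/16351 ≈ 0.014617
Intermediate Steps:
n(239, -5*(-1) - 6)/16351 = 239/16351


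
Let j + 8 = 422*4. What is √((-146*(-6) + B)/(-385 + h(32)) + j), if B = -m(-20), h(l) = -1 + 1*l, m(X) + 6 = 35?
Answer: √210231042/354 ≈ 40.959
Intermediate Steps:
m(X) = 29 (m(X) = -6 + 35 = 29)
j = 1680 (j = -8 + 422*4 = -8 + 1688 = 1680)
h(l) = -1 + l
B = -29 (B = -1*29 = -29)
√((-146*(-6) + B)/(-385 + h(32)) + j) = √((-146*(-6) - 29)/(-385 + (-1 + 32)) + 1680) = √((876 - 29)/(-385 + 31) + 1680) = √(847/(-354) + 1680) = √(847*(-1/354) + 1680) = √(-847/354 + 1680) = √(593873/354) = √210231042/354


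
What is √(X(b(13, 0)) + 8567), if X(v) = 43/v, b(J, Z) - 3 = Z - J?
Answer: √856270/10 ≈ 92.535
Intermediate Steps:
b(J, Z) = 3 + Z - J (b(J, Z) = 3 + (Z - J) = 3 + Z - J)
√(X(b(13, 0)) + 8567) = √(43/(3 + 0 - 1*13) + 8567) = √(43/(3 + 0 - 13) + 8567) = √(43/(-10) + 8567) = √(43*(-⅒) + 8567) = √(-43/10 + 8567) = √(85627/10) = √856270/10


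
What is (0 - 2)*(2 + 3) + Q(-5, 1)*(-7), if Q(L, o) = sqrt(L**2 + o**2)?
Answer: -10 - 7*sqrt(26) ≈ -45.693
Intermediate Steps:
(0 - 2)*(2 + 3) + Q(-5, 1)*(-7) = (0 - 2)*(2 + 3) + sqrt((-5)**2 + 1**2)*(-7) = -2*5 + sqrt(25 + 1)*(-7) = -10 + sqrt(26)*(-7) = -10 - 7*sqrt(26)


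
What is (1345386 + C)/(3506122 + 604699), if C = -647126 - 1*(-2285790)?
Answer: 2984050/4110821 ≈ 0.72590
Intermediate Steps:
C = 1638664 (C = -647126 + 2285790 = 1638664)
(1345386 + C)/(3506122 + 604699) = (1345386 + 1638664)/(3506122 + 604699) = 2984050/4110821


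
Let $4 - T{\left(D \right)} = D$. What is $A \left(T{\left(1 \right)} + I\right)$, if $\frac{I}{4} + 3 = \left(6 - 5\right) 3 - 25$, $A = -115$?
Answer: $11155$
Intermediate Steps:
$T{\left(D \right)} = 4 - D$
$I = -100$ ($I = -12 + 4 \left(\left(6 - 5\right) 3 - 25\right) = -12 + 4 \left(1 \cdot 3 - 25\right) = -12 + 4 \left(3 - 25\right) = -12 + 4 \left(-22\right) = -12 - 88 = -100$)
$A \left(T{\left(1 \right)} + I\right) = - 115 \left(\left(4 - 1\right) - 100\right) = - 115 \left(3 - 100\right) = \left(-115\right) \left(-97\right) = 11155$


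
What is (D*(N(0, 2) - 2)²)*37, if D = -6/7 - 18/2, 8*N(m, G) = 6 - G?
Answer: -22977/28 ≈ -820.61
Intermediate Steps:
N(m, G) = ¾ - G/8 (N(m, G) = (6 - G)/8 = ¾ - G/8)
D = -69/7 (D = -6*⅐ - 18*½ = -6/7 - 9 = -69/7 ≈ -9.8571)
(D*(N(0, 2) - 2)²)*37 = -69*((¾ - ⅛*2) - 2)²/7*37 = -69*((¾ - ¼) - 2)²/7*37 = -69*(½ - 2)²/7*37 = -69*(-3/2)²/7*37 = -69/7*9/4*37 = -621/28*37 = -22977/28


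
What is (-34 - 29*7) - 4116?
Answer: -4353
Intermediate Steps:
(-34 - 29*7) - 4116 = (-34 - 203) - 4116 = -237 - 4116 = -4353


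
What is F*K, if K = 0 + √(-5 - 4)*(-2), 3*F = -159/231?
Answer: 106*I/77 ≈ 1.3766*I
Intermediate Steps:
F = -53/231 (F = (-159/231)/3 = (-159*1/231)/3 = (⅓)*(-53/77) = -53/231 ≈ -0.22944)
K = -6*I (K = 0 + √(-9)*(-2) = 0 + (3*I)*(-2) = 0 - 6*I = -6*I ≈ -6.0*I)
F*K = -(-106)*I/77 = 106*I/77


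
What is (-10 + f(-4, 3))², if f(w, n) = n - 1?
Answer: 64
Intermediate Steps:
f(w, n) = -1 + n
(-10 + f(-4, 3))² = (-10 + (-1 + 3))² = (-10 + 2)² = (-8)² = 64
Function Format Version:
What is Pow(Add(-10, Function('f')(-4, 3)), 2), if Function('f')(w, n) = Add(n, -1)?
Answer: 64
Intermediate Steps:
Function('f')(w, n) = Add(-1, n)
Pow(Add(-10, Function('f')(-4, 3)), 2) = Pow(Add(-10, Add(-1, 3)), 2) = Pow(Add(-10, 2), 2) = Pow(-8, 2) = 64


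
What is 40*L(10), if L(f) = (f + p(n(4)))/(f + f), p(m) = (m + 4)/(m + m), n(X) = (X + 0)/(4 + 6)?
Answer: 31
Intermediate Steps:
n(X) = X/10
p(m) = (4 + m)/(2*m) (p(m) = (4 + m)/((2*m)) = (4 + m)*(1/(2*m)) = (4 + m)/(2*m))
L(f) = (11/2 + f)/(2*f) (L(f) = (f + (4 + (⅒)*4)/(2*(((⅒)*4))))/(f + f) = (f + (4 + ⅖)/(2*(⅖)))/((2*f)) = (f + (½)*(5/2)*(22/5))*(1/(2*f)) = (f + 11/2)*(1/(2*f)) = (11/2 + f)*(1/(2*f)) = (11/2 + f)/(2*f))
40*L(10) = 40*((¼)*(11 + 2*10)/10) = 40*((¼)*(⅒)*(11 + 20)) = 40*((¼)*(⅒)*31) = 40*(31/40) = 31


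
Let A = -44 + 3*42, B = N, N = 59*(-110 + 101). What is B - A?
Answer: -613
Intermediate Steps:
N = -531 (N = 59*(-9) = -531)
B = -531
A = 82 (A = -44 + 126 = 82)
B - A = -531 - 1*82 = -531 - 82 = -613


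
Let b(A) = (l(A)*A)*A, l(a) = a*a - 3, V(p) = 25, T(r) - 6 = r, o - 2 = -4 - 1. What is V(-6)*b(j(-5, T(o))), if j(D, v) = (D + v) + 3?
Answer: -50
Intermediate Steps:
o = -3 (o = 2 + (-4 - 1) = 2 - 5 = -3)
T(r) = 6 + r
j(D, v) = 3 + D + v
l(a) = -3 + a² (l(a) = a² - 3 = -3 + a²)
b(A) = A²*(-3 + A²) (b(A) = ((-3 + A²)*A)*A = (A*(-3 + A²))*A = A²*(-3 + A²))
V(-6)*b(j(-5, T(o))) = 25*((3 - 5 + (6 - 3))²*(-3 + (3 - 5 + (6 - 3))²)) = 25*((3 - 5 + 3)²*(-3 + (3 - 5 + 3)²)) = 25*(1²*(-3 + 1²)) = 25*(1*(-3 + 1)) = 25*(1*(-2)) = 25*(-2) = -50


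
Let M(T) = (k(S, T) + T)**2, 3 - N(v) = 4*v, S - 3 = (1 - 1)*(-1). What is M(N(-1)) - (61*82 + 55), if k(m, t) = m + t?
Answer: -4768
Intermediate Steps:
S = 3 (S = 3 + (1 - 1)*(-1) = 3 + 0*(-1) = 3 + 0 = 3)
N(v) = 3 - 4*v
M(T) = (3 + 2*T)**2 (M(T) = ((3 + T) + T)**2 = (3 + 2*T)**2)
M(N(-1)) - (61*82 + 55) = (3 + 2*(3 - 4*(-1)))**2 - (61*82 + 55) = (3 + 2*(3 + 4))**2 - (5002 + 55) = (3 + 2*7)**2 - 1*5057 = (3 + 14)**2 - 5057 = 17**2 - 5057 = 289 - 5057 = -4768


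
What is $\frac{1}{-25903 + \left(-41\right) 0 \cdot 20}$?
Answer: $- \frac{1}{25903} \approx -3.8606 \cdot 10^{-5}$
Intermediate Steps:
$\frac{1}{-25903 + \left(-41\right) 0 \cdot 20} = \frac{1}{-25903 + 0 \cdot 20} = \frac{1}{-25903 + 0} = \frac{1}{-25903} = - \frac{1}{25903}$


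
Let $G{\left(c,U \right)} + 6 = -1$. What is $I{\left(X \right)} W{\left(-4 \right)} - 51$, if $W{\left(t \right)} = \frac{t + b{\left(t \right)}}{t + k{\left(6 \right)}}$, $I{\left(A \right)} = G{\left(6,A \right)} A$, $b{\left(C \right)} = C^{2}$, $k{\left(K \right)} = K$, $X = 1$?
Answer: $-93$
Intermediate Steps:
$G{\left(c,U \right)} = -7$ ($G{\left(c,U \right)} = -6 - 1 = -7$)
$I{\left(A \right)} = - 7 A$
$W{\left(t \right)} = \frac{t + t^{2}}{6 + t}$ ($W{\left(t \right)} = \frac{t + t^{2}}{t + 6} = \frac{t + t^{2}}{6 + t}$)
$I{\left(X \right)} W{\left(-4 \right)} - 51 = \left(-7\right) 1 \left(- \frac{4 \left(1 - 4\right)}{6 - 4}\right) - 51 = - 7 \left(\left(-4\right) \frac{1}{2} \left(-3\right)\right) - 51 = \left(-7\right) 6 - 51 = -42 - 51 = -93$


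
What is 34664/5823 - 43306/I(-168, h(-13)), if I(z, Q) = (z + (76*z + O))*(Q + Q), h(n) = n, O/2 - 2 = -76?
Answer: 5769983669/990445716 ≈ 5.8256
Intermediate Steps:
O = -148 (O = 4 + 2*(-76) = 4 - 152 = -148)
I(z, Q) = 2*Q*(-148 + 77*z) (I(z, Q) = (z + (76*z - 148))*(Q + Q) = (z + (-148 + 76*z))*(2*Q) = (-148 + 77*z)*(2*Q) = 2*Q*(-148 + 77*z))
34664/5823 - 43306/I(-168, h(-13)) = 34664/5823 - 43306*(-1/(26*(-148 + 77*(-168)))) = 34664*(1/5823) - 43306*(-1/(26*(-148 - 12936))) = 34664/5823 - 43306/(2*(-13)*(-13084)) = 34664/5823 - 43306/340184 = 34664/5823 - 43306*1/340184 = 34664/5823 - 21653/170092 = 5769983669/990445716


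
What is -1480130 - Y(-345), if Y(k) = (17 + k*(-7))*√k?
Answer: -1480130 - 2432*I*√345 ≈ -1.4801e+6 - 45172.0*I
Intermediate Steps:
Y(k) = √k*(17 - 7*k) (Y(k) = (17 - 7*k)*√k = √k*(17 - 7*k))
-1480130 - Y(-345) = -1480130 - √(-345)*(17 - 7*(-345)) = -1480130 - I*√345*(17 + 2415) = -1480130 - I*√345*2432 = -1480130 - 2432*I*√345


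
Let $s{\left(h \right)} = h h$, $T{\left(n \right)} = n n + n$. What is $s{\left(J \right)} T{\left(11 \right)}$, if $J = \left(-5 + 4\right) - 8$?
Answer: $10692$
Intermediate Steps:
$J = -9$ ($J = -1 - 8 = -9$)
$T{\left(n \right)} = n + n^{2}$ ($T{\left(n \right)} = n^{2} + n = n + n^{2}$)
$s{\left(h \right)} = h^{2}$
$s{\left(J \right)} T{\left(11 \right)} = \left(-9\right)^{2} \cdot 11 \left(1 + 11\right) = 81 \cdot 11 \cdot 12 = 81 \cdot 132 = 10692$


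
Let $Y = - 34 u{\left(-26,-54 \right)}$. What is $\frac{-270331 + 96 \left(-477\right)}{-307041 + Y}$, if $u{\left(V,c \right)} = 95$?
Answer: $\frac{316123}{310271} \approx 1.0189$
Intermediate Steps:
$Y = -3230$ ($Y = \left(-34\right) 95 = -3230$)
$\frac{-270331 + 96 \left(-477\right)}{-307041 + Y} = \frac{-270331 + 96 \left(-477\right)}{-307041 - 3230} = \frac{-270331 - 45792}{-310271} = \left(-316123\right) \left(- \frac{1}{310271}\right) = \frac{316123}{310271}$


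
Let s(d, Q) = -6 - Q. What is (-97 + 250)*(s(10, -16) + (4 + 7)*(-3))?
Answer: -3519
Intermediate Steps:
(-97 + 250)*(s(10, -16) + (4 + 7)*(-3)) = (-97 + 250)*((-6 - 1*(-16)) + (4 + 7)*(-3)) = 153*((-6 + 16) + 11*(-3)) = 153*(10 - 33) = 153*(-23) = -3519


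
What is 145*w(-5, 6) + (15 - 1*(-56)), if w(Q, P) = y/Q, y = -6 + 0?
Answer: 245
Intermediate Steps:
y = -6
w(Q, P) = -6/Q
145*w(-5, 6) + (15 - 1*(-56)) = 145*(-6/(-5)) + (15 - 1*(-56)) = 145*(-6*(-⅕)) + (15 + 56) = 145*(6/5) + 71 = 174 + 71 = 245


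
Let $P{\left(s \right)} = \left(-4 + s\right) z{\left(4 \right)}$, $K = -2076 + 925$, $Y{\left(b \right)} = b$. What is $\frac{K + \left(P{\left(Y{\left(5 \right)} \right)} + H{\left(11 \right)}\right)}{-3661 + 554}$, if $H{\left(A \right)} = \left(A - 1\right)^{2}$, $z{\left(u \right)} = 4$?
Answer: $\frac{1047}{3107} \approx 0.33698$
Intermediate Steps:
$K = -1151$
$P{\left(s \right)} = -16 + 4 s$ ($P{\left(s \right)} = \left(-4 + s\right) 4 = -16 + 4 s$)
$H{\left(A \right)} = \left(-1 + A\right)^{2}$
$\frac{K + \left(P{\left(Y{\left(5 \right)} \right)} + H{\left(11 \right)}\right)}{-3661 + 554} = \frac{-1151 + \left(\left(-16 + 4 \cdot 5\right) + \left(-1 + 11\right)^{2}\right)}{-3661 + 554} = \frac{-1151 + \left(\left(-16 + 20\right) + 10^{2}\right)}{-3107} = \left(-1151 + \left(4 + 100\right)\right) \left(- \frac{1}{3107}\right) = \left(-1151 + 104\right) \left(- \frac{1}{3107}\right) = \left(-1047\right) \left(- \frac{1}{3107}\right) = \frac{1047}{3107}$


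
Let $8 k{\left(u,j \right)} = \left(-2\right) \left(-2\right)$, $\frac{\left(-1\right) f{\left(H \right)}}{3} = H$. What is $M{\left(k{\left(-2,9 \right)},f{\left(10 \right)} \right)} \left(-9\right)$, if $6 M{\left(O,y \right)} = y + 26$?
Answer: $6$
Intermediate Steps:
$f{\left(H \right)} = - 3 H$
$k{\left(u,j \right)} = \frac{1}{2}$ ($k{\left(u,j \right)} = \frac{\left(-2\right) \left(-2\right)}{8} = \frac{1}{8} \cdot 4 = \frac{1}{2}$)
$M{\left(O,y \right)} = \frac{13}{3} + \frac{y}{6}$ ($M{\left(O,y \right)} = \frac{y + 26}{6} = \frac{26 + y}{6} = \frac{13}{3} + \frac{y}{6}$)
$M{\left(k{\left(-2,9 \right)},f{\left(10 \right)} \right)} \left(-9\right) = \left(\frac{13}{3} + \frac{\left(-3\right) 10}{6}\right) \left(-9\right) = \left(\frac{13}{3} + \frac{1}{6} \left(-30\right)\right) \left(-9\right) = \left(\frac{13}{3} - 5\right) \left(-9\right) = \left(- \frac{2}{3}\right) \left(-9\right) = 6$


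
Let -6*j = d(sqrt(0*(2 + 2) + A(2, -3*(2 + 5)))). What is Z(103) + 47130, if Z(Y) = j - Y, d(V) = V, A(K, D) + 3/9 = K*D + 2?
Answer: 47027 - 11*I*sqrt(3)/18 ≈ 47027.0 - 1.0585*I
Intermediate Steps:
A(K, D) = 5/3 + D*K (A(K, D) = -1/3 + (K*D + 2) = -1/3 + (D*K + 2) = -1/3 + (2 + D*K) = 5/3 + D*K)
j = -11*I*sqrt(3)/18 (j = -sqrt(0*(2 + 2) + (5/3 - 3*(2 + 5)*2))/6 = -sqrt(0*4 + (5/3 - 3*7*2))/6 = -sqrt(0 + (5/3 - 21*2))/6 = -sqrt(0 + (5/3 - 42))/6 = -sqrt(0 - 121/3)/6 = -11*I*sqrt(3)/18 ≈ -1.0585*I)
Z(Y) = -Y - 11*I*sqrt(3)/18 (Z(Y) = -11*I*sqrt(3)/18 - Y = -Y - 11*I*sqrt(3)/18)
Z(103) + 47130 = (-1*103 - 11*I*sqrt(3)/18) + 47130 = (-103 - 11*I*sqrt(3)/18) + 47130 = 47027 - 11*I*sqrt(3)/18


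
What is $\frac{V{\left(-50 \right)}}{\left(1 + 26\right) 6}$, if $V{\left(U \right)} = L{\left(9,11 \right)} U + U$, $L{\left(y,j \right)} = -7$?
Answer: $\frac{50}{27} \approx 1.8519$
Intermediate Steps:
$V{\left(U \right)} = - 6 U$ ($V{\left(U \right)} = - 7 U + U = - 6 U$)
$\frac{V{\left(-50 \right)}}{\left(1 + 26\right) 6} = \frac{\left(-6\right) \left(-50\right)}{\left(1 + 26\right) 6} = \frac{300}{27 \cdot 6} = \frac{300}{162} = 300 \cdot \frac{1}{162} = \frac{50}{27}$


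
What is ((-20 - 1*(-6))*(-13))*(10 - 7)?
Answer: 546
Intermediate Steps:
((-20 - 1*(-6))*(-13))*(10 - 7) = ((-20 + 6)*(-13))*3 = -14*(-13)*3 = 182*3 = 546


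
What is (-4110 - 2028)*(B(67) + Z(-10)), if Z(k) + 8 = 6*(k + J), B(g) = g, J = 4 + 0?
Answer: -141174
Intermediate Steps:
J = 4
Z(k) = 16 + 6*k (Z(k) = -8 + 6*(k + 4) = -8 + 6*(4 + k) = -8 + (24 + 6*k) = 16 + 6*k)
(-4110 - 2028)*(B(67) + Z(-10)) = (-4110 - 2028)*(67 + (16 + 6*(-10))) = -6138*(67 + (16 - 60)) = -6138*(67 - 44) = -6138*23 = -141174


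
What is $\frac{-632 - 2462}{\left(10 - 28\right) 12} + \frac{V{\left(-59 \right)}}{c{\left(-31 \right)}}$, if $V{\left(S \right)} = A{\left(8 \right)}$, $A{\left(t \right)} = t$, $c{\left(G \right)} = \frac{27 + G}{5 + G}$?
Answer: $\frac{7163}{108} \approx 66.324$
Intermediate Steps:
$c{\left(G \right)} = \frac{27 + G}{5 + G}$
$V{\left(S \right)} = 8$
$\frac{-632 - 2462}{\left(10 - 28\right) 12} + \frac{V{\left(-59 \right)}}{c{\left(-31 \right)}} = \frac{-632 - 2462}{\left(10 - 28\right) 12} + \frac{8}{\frac{1}{5 - 31} \left(27 - 31\right)} = \frac{-632 - 2462}{\left(-18\right) 12} + \frac{8}{\frac{1}{-26} \left(-4\right)} = - \frac{3094}{-216} + \frac{8}{\left(- \frac{1}{26}\right) \left(-4\right)} = \left(-3094\right) \left(- \frac{1}{216}\right) + \frac{8}{\frac{2}{13}} = \frac{1547}{108} + 8 \cdot \frac{13}{2} = \frac{1547}{108} + 52 = \frac{7163}{108}$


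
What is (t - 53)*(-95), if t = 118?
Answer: -6175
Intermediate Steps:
(t - 53)*(-95) = (118 - 53)*(-95) = 65*(-95) = -6175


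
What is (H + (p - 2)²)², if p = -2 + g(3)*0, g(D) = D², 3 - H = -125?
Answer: 20736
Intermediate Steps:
H = 128 (H = 3 - 1*(-125) = 3 + 125 = 128)
p = -2 (p = -2 + 3²*0 = -2 + 9*0 = -2 + 0 = -2)
(H + (p - 2)²)² = (128 + (-2 - 2)²)² = (128 + (-4)²)² = (128 + 16)² = 144² = 20736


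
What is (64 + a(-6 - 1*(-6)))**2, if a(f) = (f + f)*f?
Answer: 4096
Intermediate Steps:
a(f) = 2*f**2 (a(f) = (2*f)*f = 2*f**2)
(64 + a(-6 - 1*(-6)))**2 = (64 + 2*(-6 - 1*(-6))**2)**2 = (64 + 2*(-6 + 6)**2)**2 = (64 + 2*0**2)**2 = (64 + 2*0)**2 = (64 + 0)**2 = 64**2 = 4096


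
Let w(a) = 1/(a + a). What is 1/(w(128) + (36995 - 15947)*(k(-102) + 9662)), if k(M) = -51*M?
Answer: 256/80091512833 ≈ 3.1963e-9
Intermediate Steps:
w(a) = 1/(2*a)
1/(w(128) + (36995 - 15947)*(k(-102) + 9662)) = 1/((½)/128 + (36995 - 15947)*(-51*(-102) + 9662)) = 1/((½)*(1/128) + 21048*(5202 + 9662)) = 1/(1/256 + 21048*14864) = 1/(1/256 + 312857472) = 1/(80091512833/256) = 256/80091512833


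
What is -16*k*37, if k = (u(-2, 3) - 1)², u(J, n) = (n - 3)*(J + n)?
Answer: -592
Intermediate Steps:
u(J, n) = (-3 + n)*(J + n)
k = 1 (k = ((3² - 3*(-2) - 3*3 - 2*3) - 1)² = ((9 + 6 - 9 - 6) - 1)² = (0 - 1)² = (-1)² = 1)
-16*k*37 = -16*1*37 = -16*37 = -592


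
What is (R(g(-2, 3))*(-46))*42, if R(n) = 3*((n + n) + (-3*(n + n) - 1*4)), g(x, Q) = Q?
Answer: 92736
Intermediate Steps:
R(n) = -12 - 12*n (R(n) = 3*(2*n + (-6*n - 4)) = 3*(2*n + (-4 - 6*n)) = 3*(-4 - 4*n) = -12 - 12*n)
(R(g(-2, 3))*(-46))*42 = ((-12 - 12*3)*(-46))*42 = ((-12 - 36)*(-46))*42 = -48*(-46)*42 = 2208*42 = 92736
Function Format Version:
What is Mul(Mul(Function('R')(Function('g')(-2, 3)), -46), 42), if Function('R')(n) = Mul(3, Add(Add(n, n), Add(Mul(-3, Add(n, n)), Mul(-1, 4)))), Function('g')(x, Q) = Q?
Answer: 92736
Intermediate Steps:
Function('R')(n) = Add(-12, Mul(-12, n)) (Function('R')(n) = Mul(3, Add(Mul(2, n), Add(Mul(-3, Mul(2, n)), -4))) = Mul(3, Add(Mul(2, n), Add(Mul(-6, n), -4))) = Mul(3, Add(Mul(2, n), Add(-4, Mul(-6, n)))) = Mul(3, Add(-4, Mul(-4, n))) = Add(-12, Mul(-12, n)))
Mul(Mul(Function('R')(Function('g')(-2, 3)), -46), 42) = Mul(Mul(Add(-12, Mul(-12, 3)), -46), 42) = Mul(Mul(Add(-12, -36), -46), 42) = Mul(Mul(-48, -46), 42) = Mul(2208, 42) = 92736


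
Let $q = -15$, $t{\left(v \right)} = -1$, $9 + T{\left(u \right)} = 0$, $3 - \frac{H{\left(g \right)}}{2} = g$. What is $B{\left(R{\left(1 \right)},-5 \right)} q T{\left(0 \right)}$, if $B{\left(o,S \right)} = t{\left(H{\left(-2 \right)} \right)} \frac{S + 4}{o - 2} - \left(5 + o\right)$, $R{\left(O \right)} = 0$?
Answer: $- \frac{1485}{2} \approx -742.5$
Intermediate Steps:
$H{\left(g \right)} = 6 - 2 g$
$T{\left(u \right)} = -9$ ($T{\left(u \right)} = -9 + 0 = -9$)
$B{\left(o,S \right)} = -5 - o - \frac{4 + S}{-2 + o}$ ($B{\left(o,S \right)} = - \frac{S + 4}{o - 2} - \left(5 + o\right) = - \frac{4 + S}{-2 + o} - \left(5 + o\right) = -5 - o - \frac{4 + S}{-2 + o}$)
$B{\left(R{\left(1 \right)},-5 \right)} q T{\left(0 \right)} = \frac{6 - -5 - 0^{2} - 0}{-2 + 0} \left(-15\right) \left(-9\right) = \frac{6 + 5 - 0 + 0}{-2} \left(-15\right) \left(-9\right) = - \frac{6 + 5 + 0 + 0}{2} \left(-15\right) \left(-9\right) = \left(- \frac{1}{2}\right) 11 \left(-15\right) \left(-9\right) = \left(- \frac{11}{2}\right) \left(-15\right) \left(-9\right) = \frac{165}{2} \left(-9\right) = - \frac{1485}{2}$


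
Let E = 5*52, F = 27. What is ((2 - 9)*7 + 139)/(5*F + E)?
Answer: 18/79 ≈ 0.22785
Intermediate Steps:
E = 260
((2 - 9)*7 + 139)/(5*F + E) = ((2 - 9)*7 + 139)/(5*27 + 260) = (-7*7 + 139)/(135 + 260) = (-49 + 139)/395 = 90*(1/395) = 18/79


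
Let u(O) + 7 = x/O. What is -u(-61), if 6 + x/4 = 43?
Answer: 575/61 ≈ 9.4262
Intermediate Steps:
x = 148 (x = -24 + 4*43 = -24 + 172 = 148)
u(O) = -7 + 148/O
-u(-61) = -(-7 + 148/(-61)) = -(-7 + 148*(-1/61)) = -(-7 - 148/61) = -1*(-575/61) = 575/61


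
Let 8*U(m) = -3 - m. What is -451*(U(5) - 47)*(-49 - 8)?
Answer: -1233936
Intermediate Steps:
U(m) = -3/8 - m/8 (U(m) = (-3 - m)/8 = -3/8 - m/8)
-451*(U(5) - 47)*(-49 - 8) = -451*((-3/8 - ⅛*5) - 47)*(-49 - 8) = -451*((-3/8 - 5/8) - 47)*(-57) = -451*(-1 - 47)*(-57) = -(-21648)*(-57) = -451*2736 = -1233936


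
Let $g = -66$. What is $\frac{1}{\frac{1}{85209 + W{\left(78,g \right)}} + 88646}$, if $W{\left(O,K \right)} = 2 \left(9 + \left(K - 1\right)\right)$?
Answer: $\frac{85093}{7543154079} \approx 1.1281 \cdot 10^{-5}$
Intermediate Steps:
$W{\left(O,K \right)} = 16 + 2 K$ ($W{\left(O,K \right)} = 2 \left(9 + \left(K - 1\right)\right) = 2 \left(9 + \left(-1 + K\right)\right) = 2 \left(8 + K\right) = 16 + 2 K$)
$\frac{1}{\frac{1}{85209 + W{\left(78,g \right)}} + 88646} = \frac{1}{\frac{1}{85209 + \left(16 + 2 \left(-66\right)\right)} + 88646} = \frac{1}{\frac{1}{85209 + \left(16 - 132\right)} + 88646} = \frac{1}{\frac{1}{85209 - 116} + 88646} = \frac{1}{\frac{1}{85093} + 88646} = \frac{1}{\frac{7543154079}{85093}} = \frac{85093}{7543154079}$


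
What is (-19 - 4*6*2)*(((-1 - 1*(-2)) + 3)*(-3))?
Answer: 804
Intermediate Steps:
(-19 - 4*6*2)*(((-1 - 1*(-2)) + 3)*(-3)) = (-19 - 24*2)*(((-1 + 2) + 3)*(-3)) = (-19 - 48)*((1 + 3)*(-3)) = -268*(-3) = -67*(-12) = 804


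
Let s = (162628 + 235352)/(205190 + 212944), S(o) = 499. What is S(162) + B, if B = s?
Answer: 34841141/69689 ≈ 499.95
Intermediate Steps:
s = 66330/69689 (s = 397980/418134 = 397980*(1/418134) = 66330/69689 ≈ 0.95180)
B = 66330/69689 ≈ 0.95180
S(162) + B = 499 + 66330/69689 = 34841141/69689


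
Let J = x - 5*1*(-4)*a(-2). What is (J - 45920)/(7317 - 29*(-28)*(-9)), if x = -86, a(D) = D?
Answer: -46046/9 ≈ -5116.2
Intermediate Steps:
J = -126 (J = -86 - 5*1*(-4)*(-2) = -86 - (-20)*(-2) = -86 - 5*8 = -86 - 40 = -126)
(J - 45920)/(7317 - 29*(-28)*(-9)) = (-126 - 45920)/(7317 - 29*(-28)*(-9)) = -46046/(7317 + 812*(-9)) = -46046/(7317 - 7308) = -46046/9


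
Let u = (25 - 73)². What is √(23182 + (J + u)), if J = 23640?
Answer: 11*√406 ≈ 221.64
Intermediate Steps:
u = 2304 (u = (-48)² = 2304)
√(23182 + (J + u)) = √(23182 + (23640 + 2304)) = √(23182 + 25944) = √49126 = 11*√406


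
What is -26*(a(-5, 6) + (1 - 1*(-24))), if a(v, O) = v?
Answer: -520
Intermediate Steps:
-26*(a(-5, 6) + (1 - 1*(-24))) = -26*(-5 + (1 - 1*(-24))) = -26*(-5 + (1 + 24)) = -26*(-5 + 25) = -26*20 = -520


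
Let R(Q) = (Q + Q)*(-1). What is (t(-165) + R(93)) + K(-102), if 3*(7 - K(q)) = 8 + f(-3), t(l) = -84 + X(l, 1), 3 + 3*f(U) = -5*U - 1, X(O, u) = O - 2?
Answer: -3905/9 ≈ -433.89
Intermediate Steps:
R(Q) = -2*Q (R(Q) = (2*Q)*(-1) = -2*Q)
X(O, u) = -2 + O
f(U) = -4/3 - 5*U/3 (f(U) = -1 + (-5*U - 1)/3 = -1 + (-1 - 5*U)/3 = -1 + (-⅓ - 5*U/3) = -4/3 - 5*U/3)
t(l) = -86 + l (t(l) = -84 + (-2 + l) = -86 + l)
K(q) = 28/9 (K(q) = 7 - (8 + (-4/3 - 5/3*(-3)))/3 = 7 - (8 + (-4/3 + 5))/3 = 7 - (8 + 11/3)/3 = 7 - ⅓*35/3 = 7 - 35/9 = 28/9)
(t(-165) + R(93)) + K(-102) = ((-86 - 165) - 2*93) + 28/9 = (-251 - 186) + 28/9 = -437 + 28/9 = -3905/9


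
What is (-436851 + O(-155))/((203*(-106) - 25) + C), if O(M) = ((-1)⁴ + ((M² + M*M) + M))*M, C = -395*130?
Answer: 7860731/72893 ≈ 107.84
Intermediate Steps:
C = -51350
O(M) = M*(1 + M + 2*M²) (O(M) = (1 + ((M² + M²) + M))*M = (1 + (2*M² + M))*M = (1 + (M + 2*M²))*M = (1 + M + 2*M²)*M = M*(1 + M + 2*M²))
(-436851 + O(-155))/((203*(-106) - 25) + C) = (-436851 - 155*(1 - 155 + 2*(-155)²))/((203*(-106) - 25) - 51350) = (-436851 - 155*(1 - 155 + 2*24025))/((-21518 - 25) - 51350) = (-436851 - 155*(1 - 155 + 48050))/(-21543 - 51350) = (-436851 - 155*47896)/(-72893) = (-436851 - 7423880)*(-1/72893) = -7860731*(-1/72893) = 7860731/72893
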